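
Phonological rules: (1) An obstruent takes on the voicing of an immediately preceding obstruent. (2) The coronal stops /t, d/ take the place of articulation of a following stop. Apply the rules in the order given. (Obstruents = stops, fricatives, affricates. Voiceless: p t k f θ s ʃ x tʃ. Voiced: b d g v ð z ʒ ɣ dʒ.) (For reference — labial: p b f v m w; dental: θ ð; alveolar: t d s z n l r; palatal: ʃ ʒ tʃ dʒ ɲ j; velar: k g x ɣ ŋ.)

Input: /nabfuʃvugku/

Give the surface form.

Rule 1: /f/ after /b/ (voiced) → [v]
Rule 1: /v/ after /ʃ/ (voiceless) → [f]
Rule 1: /k/ after /g/ (voiced) → [g]
After rule 1: nabvuʃfuggu
Rule 2: no segment meets the rule's conditions; no change.

[nabvuʃfuggu]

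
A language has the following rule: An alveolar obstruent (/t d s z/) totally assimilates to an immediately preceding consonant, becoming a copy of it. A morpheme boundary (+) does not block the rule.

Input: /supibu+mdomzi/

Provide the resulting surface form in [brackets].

[supibu+mmommi]

/d/ after /m/ → [m] (total assimilation)
/z/ after /m/ → [m] (total assimilation)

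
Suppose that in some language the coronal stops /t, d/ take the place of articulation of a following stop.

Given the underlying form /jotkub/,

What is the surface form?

[jokkub]

/t/ before /k/ (velar) → [k]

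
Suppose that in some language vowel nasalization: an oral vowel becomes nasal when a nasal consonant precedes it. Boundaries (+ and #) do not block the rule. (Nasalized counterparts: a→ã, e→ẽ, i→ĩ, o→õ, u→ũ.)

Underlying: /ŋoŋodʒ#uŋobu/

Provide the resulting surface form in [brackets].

/o/ after nasal /ŋ/ → [õ]
/o/ after nasal /ŋ/ → [õ]
/o/ after nasal /ŋ/ → [õ]

[ŋõŋõdʒ#uŋõbu]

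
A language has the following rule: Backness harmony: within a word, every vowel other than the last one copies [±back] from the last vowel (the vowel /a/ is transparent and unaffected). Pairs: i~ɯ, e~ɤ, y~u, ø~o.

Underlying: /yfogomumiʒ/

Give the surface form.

[yføgømymiʒ]

/o/ harmonizes with /i/ ([-back]) → [ø]
/o/ harmonizes with /i/ ([-back]) → [ø]
/u/ harmonizes with /i/ ([-back]) → [y]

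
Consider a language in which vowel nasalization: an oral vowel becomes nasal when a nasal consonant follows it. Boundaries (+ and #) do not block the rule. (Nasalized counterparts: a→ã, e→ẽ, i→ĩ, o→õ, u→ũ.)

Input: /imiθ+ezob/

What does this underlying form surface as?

/i/ before nasal /m/ → [ĩ]

[ĩmiθ+ezob]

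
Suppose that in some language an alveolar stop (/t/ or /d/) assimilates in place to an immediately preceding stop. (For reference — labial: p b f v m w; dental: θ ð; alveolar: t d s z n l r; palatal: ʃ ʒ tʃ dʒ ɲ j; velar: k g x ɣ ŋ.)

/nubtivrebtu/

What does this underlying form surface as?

/t/ after /b/ (labial) → [p]
/t/ after /b/ (labial) → [p]

[nubpivrebpu]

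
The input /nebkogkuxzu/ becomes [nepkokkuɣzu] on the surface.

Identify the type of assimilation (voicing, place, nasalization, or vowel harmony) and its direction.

/b/→[p] /g/→[k] /x/→[ɣ].
Each target copies a feature from the following segment, so the direction is regressive.

voicing assimilation, regressive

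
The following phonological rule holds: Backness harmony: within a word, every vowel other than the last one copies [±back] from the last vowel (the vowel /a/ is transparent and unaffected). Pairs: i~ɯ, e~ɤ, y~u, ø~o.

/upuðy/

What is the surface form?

/u/ harmonizes with /y/ ([-back]) → [y]
/u/ harmonizes with /y/ ([-back]) → [y]

[ypyðy]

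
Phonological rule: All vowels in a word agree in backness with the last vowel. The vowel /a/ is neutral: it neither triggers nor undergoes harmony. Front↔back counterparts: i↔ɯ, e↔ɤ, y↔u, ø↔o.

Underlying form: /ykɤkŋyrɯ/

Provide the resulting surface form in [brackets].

[ukɤkŋurɯ]

/y/ harmonizes with /ɯ/ ([+back]) → [u]
/y/ harmonizes with /ɯ/ ([+back]) → [u]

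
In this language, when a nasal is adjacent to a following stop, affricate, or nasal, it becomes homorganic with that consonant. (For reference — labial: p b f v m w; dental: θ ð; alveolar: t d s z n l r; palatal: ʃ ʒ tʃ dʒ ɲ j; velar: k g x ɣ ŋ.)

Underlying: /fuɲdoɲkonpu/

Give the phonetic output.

/ɲ/ before /d/ (alveolar) → [n]
/ɲ/ before /k/ (velar) → [ŋ]
/n/ before /p/ (labial) → [m]

[fundoŋkompu]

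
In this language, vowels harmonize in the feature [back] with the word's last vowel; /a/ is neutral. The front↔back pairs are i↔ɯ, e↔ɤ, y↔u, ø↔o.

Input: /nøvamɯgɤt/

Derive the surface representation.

[novamɯgɤt]

/ø/ harmonizes with /ɤ/ ([+back]) → [o]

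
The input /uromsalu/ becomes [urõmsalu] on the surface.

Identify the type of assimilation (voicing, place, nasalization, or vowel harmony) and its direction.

/o/→[õ].
Each target copies a feature from the following segment, so the direction is regressive.

nasalization, regressive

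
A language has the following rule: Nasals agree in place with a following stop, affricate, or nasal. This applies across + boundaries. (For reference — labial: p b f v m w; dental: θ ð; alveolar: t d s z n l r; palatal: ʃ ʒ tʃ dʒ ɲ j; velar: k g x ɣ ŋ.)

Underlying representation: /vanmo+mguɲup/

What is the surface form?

[vammo+ŋguɲup]

/n/ before /m/ (labial) → [m]
/m/ before /g/ (velar) → [ŋ]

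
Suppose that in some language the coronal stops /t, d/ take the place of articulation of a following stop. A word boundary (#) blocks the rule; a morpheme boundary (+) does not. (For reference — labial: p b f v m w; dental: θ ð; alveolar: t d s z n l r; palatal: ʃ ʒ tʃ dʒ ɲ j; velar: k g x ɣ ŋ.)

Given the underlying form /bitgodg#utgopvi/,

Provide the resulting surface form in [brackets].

/t/ before /g/ (velar) → [k]
/d/ before /g/ (velar) → [g]
/t/ before /g/ (velar) → [k]

[bikgogg#ukgopvi]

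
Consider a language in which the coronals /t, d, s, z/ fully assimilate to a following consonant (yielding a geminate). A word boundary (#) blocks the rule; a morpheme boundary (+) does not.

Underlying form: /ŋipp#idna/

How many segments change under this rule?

/d/ before /n/ → [n] (total assimilation)
1 segment changes.

1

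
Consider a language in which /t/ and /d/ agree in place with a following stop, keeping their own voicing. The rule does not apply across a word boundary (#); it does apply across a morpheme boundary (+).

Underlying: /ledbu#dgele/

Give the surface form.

/d/ before /b/ (labial) → [b]
/d/ before /g/ (velar) → [g]

[lebbu#ggele]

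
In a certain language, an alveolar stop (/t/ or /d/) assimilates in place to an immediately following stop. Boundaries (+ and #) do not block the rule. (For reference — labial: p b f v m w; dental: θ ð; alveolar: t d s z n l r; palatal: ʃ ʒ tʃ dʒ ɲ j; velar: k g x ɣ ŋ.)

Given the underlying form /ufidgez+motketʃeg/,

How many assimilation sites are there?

/d/ before /g/ (velar) → [g]
/t/ before /k/ (velar) → [k]
2 segments change.

2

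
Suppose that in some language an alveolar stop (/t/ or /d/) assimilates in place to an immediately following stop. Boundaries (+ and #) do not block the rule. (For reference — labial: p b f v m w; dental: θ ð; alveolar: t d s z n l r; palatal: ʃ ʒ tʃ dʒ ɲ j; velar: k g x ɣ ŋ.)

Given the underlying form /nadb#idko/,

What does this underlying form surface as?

/d/ before /b/ (labial) → [b]
/d/ before /k/ (velar) → [g]

[nabb#igko]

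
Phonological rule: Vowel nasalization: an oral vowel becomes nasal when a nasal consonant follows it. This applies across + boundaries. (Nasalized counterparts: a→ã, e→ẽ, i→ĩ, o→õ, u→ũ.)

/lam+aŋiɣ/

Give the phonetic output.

[lãm+ãŋiɣ]

/a/ before nasal /m/ → [ã]
/a/ before nasal /ŋ/ → [ã]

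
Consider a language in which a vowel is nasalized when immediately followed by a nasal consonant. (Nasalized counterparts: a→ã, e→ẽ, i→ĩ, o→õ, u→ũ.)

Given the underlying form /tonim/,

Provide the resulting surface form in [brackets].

[tõnĩm]

/o/ before nasal /n/ → [õ]
/i/ before nasal /m/ → [ĩ]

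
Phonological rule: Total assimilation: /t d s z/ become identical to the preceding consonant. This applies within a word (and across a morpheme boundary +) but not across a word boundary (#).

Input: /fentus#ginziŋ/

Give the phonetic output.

[fennus#ginniŋ]

/t/ after /n/ → [n] (total assimilation)
/z/ after /n/ → [n] (total assimilation)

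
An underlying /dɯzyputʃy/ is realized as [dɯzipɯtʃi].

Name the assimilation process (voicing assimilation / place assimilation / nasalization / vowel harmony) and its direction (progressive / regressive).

/y/→[i] /u/→[ɯ] /y/→[i].
Vowels agree with the first vowel, so the harmony is progressive.

vowel harmony, progressive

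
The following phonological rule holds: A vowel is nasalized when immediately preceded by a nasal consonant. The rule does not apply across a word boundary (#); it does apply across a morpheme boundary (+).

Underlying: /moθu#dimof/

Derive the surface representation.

[mõθu#dimõf]

/o/ after nasal /m/ → [õ]
/o/ after nasal /m/ → [õ]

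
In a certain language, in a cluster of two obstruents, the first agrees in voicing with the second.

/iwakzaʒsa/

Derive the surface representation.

[iwagzaʃsa]

/k/ before /z/ (voiced) → [g]
/ʒ/ before /s/ (voiceless) → [ʃ]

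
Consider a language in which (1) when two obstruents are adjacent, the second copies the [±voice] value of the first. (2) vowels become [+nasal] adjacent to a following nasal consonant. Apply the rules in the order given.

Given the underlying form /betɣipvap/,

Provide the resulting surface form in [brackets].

Rule 1: /ɣ/ after /t/ (voiceless) → [x]
Rule 1: /v/ after /p/ (voiceless) → [f]
After rule 1: betxipfap
Rule 2: no segment meets the rule's conditions; no change.

[betxipfap]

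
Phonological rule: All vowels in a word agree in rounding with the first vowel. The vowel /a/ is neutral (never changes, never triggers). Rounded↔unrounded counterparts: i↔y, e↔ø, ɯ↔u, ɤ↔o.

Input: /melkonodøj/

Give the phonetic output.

[melkɤnɤdej]

/o/ harmonizes with /e/ ([-round]) → [ɤ]
/o/ harmonizes with /e/ ([-round]) → [ɤ]
/ø/ harmonizes with /e/ ([-round]) → [e]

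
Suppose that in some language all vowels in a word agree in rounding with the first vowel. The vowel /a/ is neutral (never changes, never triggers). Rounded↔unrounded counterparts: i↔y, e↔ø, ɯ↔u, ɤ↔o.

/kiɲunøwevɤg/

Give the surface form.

/u/ harmonizes with /i/ ([-round]) → [ɯ]
/ø/ harmonizes with /i/ ([-round]) → [e]

[kiɲɯnewevɤg]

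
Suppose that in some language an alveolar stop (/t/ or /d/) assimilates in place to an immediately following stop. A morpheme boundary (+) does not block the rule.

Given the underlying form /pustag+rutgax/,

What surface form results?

[pustag+rukgax]

/t/ before /g/ (velar) → [k]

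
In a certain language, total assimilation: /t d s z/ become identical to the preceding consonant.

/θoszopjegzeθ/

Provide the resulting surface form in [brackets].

[θossopjeggeθ]

/z/ after /s/ → [s] (total assimilation)
/z/ after /g/ → [g] (total assimilation)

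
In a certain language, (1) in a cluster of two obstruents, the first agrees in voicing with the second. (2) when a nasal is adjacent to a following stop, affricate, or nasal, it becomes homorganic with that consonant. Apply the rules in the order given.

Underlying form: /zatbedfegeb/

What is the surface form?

[zadbetfegeb]

Rule 1: /t/ before /b/ (voiced) → [d]
Rule 1: /d/ before /f/ (voiceless) → [t]
After rule 1: zadbetfegeb
Rule 2: no segment meets the rule's conditions; no change.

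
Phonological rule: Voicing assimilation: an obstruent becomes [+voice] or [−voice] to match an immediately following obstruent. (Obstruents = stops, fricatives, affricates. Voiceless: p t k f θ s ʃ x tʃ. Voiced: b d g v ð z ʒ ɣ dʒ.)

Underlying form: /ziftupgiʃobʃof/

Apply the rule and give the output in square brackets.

[ziftubgiʃopʃof]

/p/ before /g/ (voiced) → [b]
/b/ before /ʃ/ (voiceless) → [p]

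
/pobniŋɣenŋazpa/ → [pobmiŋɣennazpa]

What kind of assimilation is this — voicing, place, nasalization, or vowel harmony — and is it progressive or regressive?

/n/→[m] /ŋ/→[n].
Each target copies a feature from the preceding segment, so the direction is progressive.

place assimilation, progressive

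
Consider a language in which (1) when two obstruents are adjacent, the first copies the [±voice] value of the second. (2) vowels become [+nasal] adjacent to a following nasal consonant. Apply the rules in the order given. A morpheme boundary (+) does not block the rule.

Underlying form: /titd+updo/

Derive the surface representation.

[tidd+ubdo]

Rule 1: /t/ before /d/ (voiced) → [d]
Rule 1: /p/ before /d/ (voiced) → [b]
After rule 1: tidd+ubdo
Rule 2: no segment meets the rule's conditions; no change.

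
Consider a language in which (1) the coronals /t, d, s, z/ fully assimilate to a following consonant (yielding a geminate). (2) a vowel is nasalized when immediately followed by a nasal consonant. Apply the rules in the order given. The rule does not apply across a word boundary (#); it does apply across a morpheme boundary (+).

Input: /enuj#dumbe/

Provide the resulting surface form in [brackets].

Rule 1: no segment meets the rule's conditions; no change.
After rule 1: enuj#dumbe
Rule 2: /e/ before nasal /n/ → [ẽ]
Rule 2: /u/ before nasal /m/ → [ũ]

[ẽnuj#dũmbe]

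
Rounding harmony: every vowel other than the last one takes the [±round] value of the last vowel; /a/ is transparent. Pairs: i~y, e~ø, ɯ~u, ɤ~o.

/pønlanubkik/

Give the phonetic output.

/ø/ harmonizes with /i/ ([-round]) → [e]
/u/ harmonizes with /i/ ([-round]) → [ɯ]

[penlanɯbkik]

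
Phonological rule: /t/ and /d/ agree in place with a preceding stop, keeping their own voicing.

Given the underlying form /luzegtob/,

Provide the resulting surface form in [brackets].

[luzegkob]

/t/ after /g/ (velar) → [k]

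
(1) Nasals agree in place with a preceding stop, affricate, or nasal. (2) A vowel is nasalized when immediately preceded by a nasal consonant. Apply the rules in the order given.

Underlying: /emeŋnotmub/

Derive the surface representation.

Rule 1: /n/ after /ŋ/ (velar) → [ŋ]
Rule 1: /m/ after /t/ (alveolar) → [n]
After rule 1: emeŋŋotnub
Rule 2: /e/ after nasal /m/ → [ẽ]
Rule 2: /o/ after nasal /ŋ/ → [õ]
Rule 2: /u/ after nasal /n/ → [ũ]

[emẽŋŋõtnũb]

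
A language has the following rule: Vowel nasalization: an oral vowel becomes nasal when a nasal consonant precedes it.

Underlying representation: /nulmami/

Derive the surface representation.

/u/ after nasal /n/ → [ũ]
/a/ after nasal /m/ → [ã]
/i/ after nasal /m/ → [ĩ]

[nũlmãmĩ]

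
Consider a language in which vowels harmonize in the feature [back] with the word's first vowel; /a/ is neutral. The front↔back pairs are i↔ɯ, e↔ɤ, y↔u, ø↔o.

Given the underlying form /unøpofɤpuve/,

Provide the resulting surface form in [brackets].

/ø/ harmonizes with /u/ ([+back]) → [o]
/e/ harmonizes with /u/ ([+back]) → [ɤ]

[unopofɤpuvɤ]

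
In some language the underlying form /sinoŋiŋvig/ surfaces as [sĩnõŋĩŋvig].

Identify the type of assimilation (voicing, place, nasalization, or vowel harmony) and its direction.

nasalization, regressive

/i/→[ĩ] /o/→[õ] /i/→[ĩ].
Each target copies a feature from the following segment, so the direction is regressive.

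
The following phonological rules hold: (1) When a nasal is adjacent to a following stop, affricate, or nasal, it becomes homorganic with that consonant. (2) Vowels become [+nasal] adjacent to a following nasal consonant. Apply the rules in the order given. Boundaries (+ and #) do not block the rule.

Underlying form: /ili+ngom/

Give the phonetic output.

Rule 1: /n/ before /g/ (velar) → [ŋ]
After rule 1: ili+ŋgom
Rule 2: /i/ before nasal /ŋ/ → [ĩ]
Rule 2: /o/ before nasal /m/ → [õ]

[ilĩ+ŋgõm]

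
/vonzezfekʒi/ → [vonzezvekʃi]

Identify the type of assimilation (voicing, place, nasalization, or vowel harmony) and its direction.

voicing assimilation, progressive

/f/→[v] /ʒ/→[ʃ].
Each target copies a feature from the preceding segment, so the direction is progressive.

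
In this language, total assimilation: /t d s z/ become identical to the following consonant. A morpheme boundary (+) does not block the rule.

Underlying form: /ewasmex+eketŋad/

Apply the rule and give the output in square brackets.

/s/ before /m/ → [m] (total assimilation)
/t/ before /ŋ/ → [ŋ] (total assimilation)

[ewammex+ekeŋŋad]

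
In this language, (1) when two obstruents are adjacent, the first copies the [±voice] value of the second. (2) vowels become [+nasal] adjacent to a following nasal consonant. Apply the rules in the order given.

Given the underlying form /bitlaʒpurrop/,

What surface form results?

[bitlaʃpurrop]

Rule 1: /ʒ/ before /p/ (voiceless) → [ʃ]
After rule 1: bitlaʃpurrop
Rule 2: no segment meets the rule's conditions; no change.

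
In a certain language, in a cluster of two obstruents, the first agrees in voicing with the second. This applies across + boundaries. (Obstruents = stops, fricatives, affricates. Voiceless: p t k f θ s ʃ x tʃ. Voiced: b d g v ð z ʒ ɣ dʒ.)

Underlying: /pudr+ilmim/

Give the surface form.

no segment meets the rule's conditions; no change.

[pudr+ilmim]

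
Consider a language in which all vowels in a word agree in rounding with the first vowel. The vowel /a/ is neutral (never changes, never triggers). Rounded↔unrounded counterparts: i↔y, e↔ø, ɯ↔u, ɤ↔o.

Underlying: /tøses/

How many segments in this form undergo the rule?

1

/e/ harmonizes with /ø/ ([+round]) → [ø]
1 segment changes.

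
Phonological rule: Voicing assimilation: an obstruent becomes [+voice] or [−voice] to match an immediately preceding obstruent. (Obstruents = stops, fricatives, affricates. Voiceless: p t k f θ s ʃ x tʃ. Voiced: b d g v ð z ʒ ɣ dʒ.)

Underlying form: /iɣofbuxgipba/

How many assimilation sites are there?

3

/b/ after /f/ (voiceless) → [p]
/g/ after /x/ (voiceless) → [k]
/b/ after /p/ (voiceless) → [p]
3 segments change.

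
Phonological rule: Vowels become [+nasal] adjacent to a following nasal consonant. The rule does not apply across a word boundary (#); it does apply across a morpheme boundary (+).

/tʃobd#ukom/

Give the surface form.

[tʃobd#ukõm]

/o/ before nasal /m/ → [õ]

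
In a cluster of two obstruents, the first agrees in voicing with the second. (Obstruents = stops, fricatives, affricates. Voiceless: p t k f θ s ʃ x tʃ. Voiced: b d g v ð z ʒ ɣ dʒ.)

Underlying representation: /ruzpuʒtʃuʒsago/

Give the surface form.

/z/ before /p/ (voiceless) → [s]
/ʒ/ before /tʃ/ (voiceless) → [ʃ]
/ʒ/ before /s/ (voiceless) → [ʃ]

[ruspuʃtʃuʃsago]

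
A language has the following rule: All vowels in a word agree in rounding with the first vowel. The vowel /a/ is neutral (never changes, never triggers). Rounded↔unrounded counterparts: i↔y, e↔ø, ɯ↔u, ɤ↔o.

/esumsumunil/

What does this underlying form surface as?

/u/ harmonizes with /e/ ([-round]) → [ɯ]
/u/ harmonizes with /e/ ([-round]) → [ɯ]
/u/ harmonizes with /e/ ([-round]) → [ɯ]

[esɯmsɯmɯnil]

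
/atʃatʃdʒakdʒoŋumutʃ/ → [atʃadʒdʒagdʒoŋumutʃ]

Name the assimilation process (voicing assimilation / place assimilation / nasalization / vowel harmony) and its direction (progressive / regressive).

voicing assimilation, regressive

/tʃ/→[dʒ] /k/→[g].
Each target copies a feature from the following segment, so the direction is regressive.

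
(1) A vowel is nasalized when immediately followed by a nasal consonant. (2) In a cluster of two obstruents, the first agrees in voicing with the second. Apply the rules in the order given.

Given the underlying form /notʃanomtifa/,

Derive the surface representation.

Rule 1: /a/ before nasal /n/ → [ã]
Rule 1: /o/ before nasal /m/ → [õ]
After rule 1: notʃãnõmtifa
Rule 2: no segment meets the rule's conditions; no change.

[notʃãnõmtifa]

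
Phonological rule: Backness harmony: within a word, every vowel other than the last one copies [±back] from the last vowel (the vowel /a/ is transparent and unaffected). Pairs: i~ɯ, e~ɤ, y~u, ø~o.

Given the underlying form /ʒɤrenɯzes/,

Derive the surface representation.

[ʒerenizes]

/ɤ/ harmonizes with /e/ ([-back]) → [e]
/ɯ/ harmonizes with /e/ ([-back]) → [i]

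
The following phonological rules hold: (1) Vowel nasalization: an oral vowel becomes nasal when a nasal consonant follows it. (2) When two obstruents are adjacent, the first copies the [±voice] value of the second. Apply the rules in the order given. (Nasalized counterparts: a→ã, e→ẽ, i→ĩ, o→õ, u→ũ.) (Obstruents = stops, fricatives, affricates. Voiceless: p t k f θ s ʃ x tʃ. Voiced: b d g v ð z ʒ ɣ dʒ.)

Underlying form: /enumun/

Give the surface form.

[ẽnũmũn]

Rule 1: /e/ before nasal /n/ → [ẽ]
Rule 1: /u/ before nasal /m/ → [ũ]
Rule 1: /u/ before nasal /n/ → [ũ]
After rule 1: ẽnũmũn
Rule 2: no segment meets the rule's conditions; no change.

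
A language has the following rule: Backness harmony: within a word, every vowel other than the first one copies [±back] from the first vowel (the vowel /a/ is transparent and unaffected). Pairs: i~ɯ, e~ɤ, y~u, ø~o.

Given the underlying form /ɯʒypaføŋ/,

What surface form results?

[ɯʒupafoŋ]

/y/ harmonizes with /ɯ/ ([+back]) → [u]
/ø/ harmonizes with /ɯ/ ([+back]) → [o]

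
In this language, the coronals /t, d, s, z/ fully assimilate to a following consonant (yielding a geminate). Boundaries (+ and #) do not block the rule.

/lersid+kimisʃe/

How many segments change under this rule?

/d/ before /k/ → [k] (total assimilation)
/s/ before /ʃ/ → [ʃ] (total assimilation)
2 segments change.

2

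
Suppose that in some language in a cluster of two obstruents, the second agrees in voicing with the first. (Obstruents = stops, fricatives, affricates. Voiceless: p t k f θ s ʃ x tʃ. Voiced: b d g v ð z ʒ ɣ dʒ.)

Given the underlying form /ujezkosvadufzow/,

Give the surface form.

[ujezgosfadufsow]

/k/ after /z/ (voiced) → [g]
/v/ after /s/ (voiceless) → [f]
/z/ after /f/ (voiceless) → [s]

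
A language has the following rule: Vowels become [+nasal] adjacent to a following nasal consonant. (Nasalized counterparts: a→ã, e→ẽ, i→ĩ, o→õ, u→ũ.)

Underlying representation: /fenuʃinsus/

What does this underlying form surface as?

/e/ before nasal /n/ → [ẽ]
/i/ before nasal /n/ → [ĩ]

[fẽnuʃĩnsus]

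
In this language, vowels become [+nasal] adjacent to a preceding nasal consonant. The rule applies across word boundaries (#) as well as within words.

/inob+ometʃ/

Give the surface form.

[inõb+omẽtʃ]

/o/ after nasal /n/ → [õ]
/e/ after nasal /m/ → [ẽ]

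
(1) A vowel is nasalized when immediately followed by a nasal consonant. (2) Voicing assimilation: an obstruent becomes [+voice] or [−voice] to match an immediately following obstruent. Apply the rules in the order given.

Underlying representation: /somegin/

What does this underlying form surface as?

Rule 1: /o/ before nasal /m/ → [õ]
Rule 1: /i/ before nasal /n/ → [ĩ]
After rule 1: sõmegĩn
Rule 2: no segment meets the rule's conditions; no change.

[sõmegĩn]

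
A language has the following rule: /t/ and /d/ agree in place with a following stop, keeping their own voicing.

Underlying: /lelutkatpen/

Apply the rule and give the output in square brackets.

/t/ before /k/ (velar) → [k]
/t/ before /p/ (labial) → [p]

[lelukkappen]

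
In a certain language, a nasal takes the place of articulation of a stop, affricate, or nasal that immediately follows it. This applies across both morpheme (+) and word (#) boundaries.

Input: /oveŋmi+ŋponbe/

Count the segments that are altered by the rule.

/ŋ/ before /m/ (labial) → [m]
/ŋ/ before /p/ (labial) → [m]
/n/ before /b/ (labial) → [m]
3 segments change.

3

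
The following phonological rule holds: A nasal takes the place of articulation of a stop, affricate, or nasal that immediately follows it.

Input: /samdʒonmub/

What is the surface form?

[saɲdʒommub]

/m/ before /dʒ/ (palatal) → [ɲ]
/n/ before /m/ (labial) → [m]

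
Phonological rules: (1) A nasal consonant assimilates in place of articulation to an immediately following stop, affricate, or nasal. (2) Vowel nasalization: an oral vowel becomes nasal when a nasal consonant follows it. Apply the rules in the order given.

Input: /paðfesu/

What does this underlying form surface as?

Rule 1: no segment meets the rule's conditions; no change.
After rule 1: paðfesu
Rule 2: no segment meets the rule's conditions; no change.

[paðfesu]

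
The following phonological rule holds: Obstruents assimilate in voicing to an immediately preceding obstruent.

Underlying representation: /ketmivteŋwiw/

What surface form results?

/t/ after /v/ (voiced) → [d]

[ketmivdeŋwiw]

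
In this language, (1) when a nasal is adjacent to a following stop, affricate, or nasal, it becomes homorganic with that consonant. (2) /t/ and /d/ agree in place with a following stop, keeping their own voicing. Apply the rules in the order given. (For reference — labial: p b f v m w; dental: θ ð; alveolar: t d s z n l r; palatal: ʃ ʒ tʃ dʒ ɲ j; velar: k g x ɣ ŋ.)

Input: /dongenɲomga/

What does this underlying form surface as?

Rule 1: /n/ before /g/ (velar) → [ŋ]
Rule 1: /n/ before /ɲ/ (palatal) → [ɲ]
Rule 1: /m/ before /g/ (velar) → [ŋ]
After rule 1: doŋgeɲɲoŋga
Rule 2: no segment meets the rule's conditions; no change.

[doŋgeɲɲoŋga]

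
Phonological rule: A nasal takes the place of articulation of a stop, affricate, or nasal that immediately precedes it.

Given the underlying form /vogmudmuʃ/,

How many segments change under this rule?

2

/m/ after /g/ (velar) → [ŋ]
/m/ after /d/ (alveolar) → [n]
2 segments change.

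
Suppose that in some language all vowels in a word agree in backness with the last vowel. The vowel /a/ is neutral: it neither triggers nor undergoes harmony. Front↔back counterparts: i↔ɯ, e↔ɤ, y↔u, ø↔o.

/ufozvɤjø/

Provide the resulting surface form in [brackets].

/u/ harmonizes with /ø/ ([-back]) → [y]
/o/ harmonizes with /ø/ ([-back]) → [ø]
/ɤ/ harmonizes with /ø/ ([-back]) → [e]

[yføzvejø]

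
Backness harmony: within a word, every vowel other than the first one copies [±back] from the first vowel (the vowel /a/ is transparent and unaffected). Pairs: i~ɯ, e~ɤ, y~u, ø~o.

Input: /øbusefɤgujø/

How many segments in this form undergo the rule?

3

/u/ harmonizes with /ø/ ([-back]) → [y]
/ɤ/ harmonizes with /ø/ ([-back]) → [e]
/u/ harmonizes with /ø/ ([-back]) → [y]
3 segments change.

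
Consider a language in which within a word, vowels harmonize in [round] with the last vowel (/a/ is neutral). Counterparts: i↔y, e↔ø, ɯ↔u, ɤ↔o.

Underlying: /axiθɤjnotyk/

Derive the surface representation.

[axyθojnotyk]

/i/ harmonizes with /y/ ([+round]) → [y]
/ɤ/ harmonizes with /y/ ([+round]) → [o]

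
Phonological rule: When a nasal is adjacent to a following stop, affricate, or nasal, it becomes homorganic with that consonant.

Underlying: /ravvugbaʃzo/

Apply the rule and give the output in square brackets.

no segment meets the rule's conditions; no change.

[ravvugbaʃzo]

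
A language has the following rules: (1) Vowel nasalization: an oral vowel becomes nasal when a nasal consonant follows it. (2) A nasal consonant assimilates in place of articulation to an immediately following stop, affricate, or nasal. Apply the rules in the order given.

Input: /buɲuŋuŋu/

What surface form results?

[bũɲũŋũŋu]

Rule 1: /u/ before nasal /ɲ/ → [ũ]
Rule 1: /u/ before nasal /ŋ/ → [ũ]
Rule 1: /u/ before nasal /ŋ/ → [ũ]
After rule 1: bũɲũŋũŋu
Rule 2: no segment meets the rule's conditions; no change.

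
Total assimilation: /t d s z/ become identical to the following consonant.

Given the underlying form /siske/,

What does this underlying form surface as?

[sikke]

/s/ before /k/ → [k] (total assimilation)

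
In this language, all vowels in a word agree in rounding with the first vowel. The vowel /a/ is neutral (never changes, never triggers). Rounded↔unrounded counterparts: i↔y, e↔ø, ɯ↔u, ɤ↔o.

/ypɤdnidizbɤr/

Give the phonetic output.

[ypodnydyzbor]

/ɤ/ harmonizes with /y/ ([+round]) → [o]
/i/ harmonizes with /y/ ([+round]) → [y]
/i/ harmonizes with /y/ ([+round]) → [y]
/ɤ/ harmonizes with /y/ ([+round]) → [o]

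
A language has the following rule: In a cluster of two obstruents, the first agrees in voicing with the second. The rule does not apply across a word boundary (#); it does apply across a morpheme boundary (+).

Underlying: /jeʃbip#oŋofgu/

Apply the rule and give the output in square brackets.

[jeʒbip#oŋovgu]

/ʃ/ before /b/ (voiced) → [ʒ]
/f/ before /g/ (voiced) → [v]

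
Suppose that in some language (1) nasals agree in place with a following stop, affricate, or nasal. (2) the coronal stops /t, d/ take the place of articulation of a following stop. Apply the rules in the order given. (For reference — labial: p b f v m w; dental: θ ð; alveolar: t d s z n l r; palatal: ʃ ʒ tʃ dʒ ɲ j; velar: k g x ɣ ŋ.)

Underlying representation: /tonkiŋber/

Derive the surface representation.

Rule 1: /n/ before /k/ (velar) → [ŋ]
Rule 1: /ŋ/ before /b/ (labial) → [m]
After rule 1: toŋkimber
Rule 2: no segment meets the rule's conditions; no change.

[toŋkimber]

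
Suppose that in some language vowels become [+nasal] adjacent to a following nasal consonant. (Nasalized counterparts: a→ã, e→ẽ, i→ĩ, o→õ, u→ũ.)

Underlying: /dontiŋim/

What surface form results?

[dõntĩŋĩm]

/o/ before nasal /n/ → [õ]
/i/ before nasal /ŋ/ → [ĩ]
/i/ before nasal /m/ → [ĩ]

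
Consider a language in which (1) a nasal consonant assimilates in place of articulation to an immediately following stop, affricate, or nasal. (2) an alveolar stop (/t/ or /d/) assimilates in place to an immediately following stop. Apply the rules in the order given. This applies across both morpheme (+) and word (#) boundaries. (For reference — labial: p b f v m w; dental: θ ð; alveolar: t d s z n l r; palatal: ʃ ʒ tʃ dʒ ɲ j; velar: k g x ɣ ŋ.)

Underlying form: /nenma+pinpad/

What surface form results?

[nemma+pimpad]

Rule 1: /n/ before /m/ (labial) → [m]
Rule 1: /n/ before /p/ (labial) → [m]
After rule 1: nemma+pimpad
Rule 2: no segment meets the rule's conditions; no change.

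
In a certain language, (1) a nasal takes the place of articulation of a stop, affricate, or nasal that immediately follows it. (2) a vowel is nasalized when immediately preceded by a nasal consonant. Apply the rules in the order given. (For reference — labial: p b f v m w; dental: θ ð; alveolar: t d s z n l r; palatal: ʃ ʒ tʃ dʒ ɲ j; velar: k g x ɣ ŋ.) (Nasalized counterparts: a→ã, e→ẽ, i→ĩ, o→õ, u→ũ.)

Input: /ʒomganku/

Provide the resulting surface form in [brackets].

Rule 1: /m/ before /g/ (velar) → [ŋ]
Rule 1: /n/ before /k/ (velar) → [ŋ]
After rule 1: ʒoŋgaŋku
Rule 2: no segment meets the rule's conditions; no change.

[ʒoŋgaŋku]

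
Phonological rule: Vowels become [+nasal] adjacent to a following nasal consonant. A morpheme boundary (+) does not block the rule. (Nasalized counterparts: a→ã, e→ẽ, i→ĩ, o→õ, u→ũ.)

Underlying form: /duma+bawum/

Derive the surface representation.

[dũma+bawũm]

/u/ before nasal /m/ → [ũ]
/u/ before nasal /m/ → [ũ]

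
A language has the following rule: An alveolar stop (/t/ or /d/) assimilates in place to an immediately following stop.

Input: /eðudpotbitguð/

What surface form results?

/d/ before /p/ (labial) → [b]
/t/ before /b/ (labial) → [p]
/t/ before /g/ (velar) → [k]

[eðubpopbikguð]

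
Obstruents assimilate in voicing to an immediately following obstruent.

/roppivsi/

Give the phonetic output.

[roppifsi]

/v/ before /s/ (voiceless) → [f]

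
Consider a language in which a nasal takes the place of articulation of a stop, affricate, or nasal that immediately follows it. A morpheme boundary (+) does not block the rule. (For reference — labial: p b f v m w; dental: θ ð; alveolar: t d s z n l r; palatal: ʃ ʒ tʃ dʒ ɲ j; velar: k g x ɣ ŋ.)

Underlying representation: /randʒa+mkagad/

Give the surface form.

/n/ before /dʒ/ (palatal) → [ɲ]
/m/ before /k/ (velar) → [ŋ]

[raɲdʒa+ŋkagad]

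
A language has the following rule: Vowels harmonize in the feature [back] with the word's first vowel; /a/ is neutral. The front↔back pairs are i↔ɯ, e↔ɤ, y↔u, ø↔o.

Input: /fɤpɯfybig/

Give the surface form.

/y/ harmonizes with /ɤ/ ([+back]) → [u]
/i/ harmonizes with /ɤ/ ([+back]) → [ɯ]

[fɤpɯfubɯg]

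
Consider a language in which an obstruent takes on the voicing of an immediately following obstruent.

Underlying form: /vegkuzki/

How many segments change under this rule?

/g/ before /k/ (voiceless) → [k]
/z/ before /k/ (voiceless) → [s]
2 segments change.

2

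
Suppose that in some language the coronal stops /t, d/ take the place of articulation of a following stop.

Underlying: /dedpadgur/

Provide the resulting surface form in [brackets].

/d/ before /p/ (labial) → [b]
/d/ before /g/ (velar) → [g]

[debpaggur]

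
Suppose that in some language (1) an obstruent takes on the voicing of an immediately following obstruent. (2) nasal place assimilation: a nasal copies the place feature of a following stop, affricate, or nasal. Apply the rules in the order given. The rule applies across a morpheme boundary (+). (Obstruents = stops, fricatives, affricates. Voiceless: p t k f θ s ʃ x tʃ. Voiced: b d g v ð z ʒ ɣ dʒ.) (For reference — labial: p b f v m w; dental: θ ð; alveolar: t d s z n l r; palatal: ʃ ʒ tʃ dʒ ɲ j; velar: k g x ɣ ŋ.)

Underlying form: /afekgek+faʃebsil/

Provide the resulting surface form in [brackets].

[afeggek+faʃepsil]

Rule 1: /k/ before /g/ (voiced) → [g]
Rule 1: /b/ before /s/ (voiceless) → [p]
After rule 1: afeggek+faʃepsil
Rule 2: no segment meets the rule's conditions; no change.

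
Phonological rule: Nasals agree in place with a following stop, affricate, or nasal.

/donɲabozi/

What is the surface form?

/n/ before /ɲ/ (palatal) → [ɲ]

[doɲɲabozi]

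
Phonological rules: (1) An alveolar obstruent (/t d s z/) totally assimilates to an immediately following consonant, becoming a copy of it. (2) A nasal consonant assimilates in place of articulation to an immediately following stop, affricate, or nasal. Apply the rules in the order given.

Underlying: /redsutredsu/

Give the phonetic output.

[ressurressu]

Rule 1: /d/ before /s/ → [s] (total assimilation)
Rule 1: /t/ before /r/ → [r] (total assimilation)
Rule 1: /d/ before /s/ → [s] (total assimilation)
After rule 1: ressurressu
Rule 2: no segment meets the rule's conditions; no change.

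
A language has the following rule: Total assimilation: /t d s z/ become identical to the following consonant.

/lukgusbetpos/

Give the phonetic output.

/s/ before /b/ → [b] (total assimilation)
/t/ before /p/ → [p] (total assimilation)

[lukgubbeppos]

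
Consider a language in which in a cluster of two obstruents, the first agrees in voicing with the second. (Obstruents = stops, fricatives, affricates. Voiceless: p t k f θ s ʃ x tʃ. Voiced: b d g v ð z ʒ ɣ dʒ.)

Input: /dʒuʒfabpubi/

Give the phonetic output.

/ʒ/ before /f/ (voiceless) → [ʃ]
/b/ before /p/ (voiceless) → [p]

[dʒuʃfappubi]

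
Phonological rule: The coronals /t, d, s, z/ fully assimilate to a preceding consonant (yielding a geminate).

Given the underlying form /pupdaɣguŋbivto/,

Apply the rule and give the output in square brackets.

/d/ after /p/ → [p] (total assimilation)
/t/ after /v/ → [v] (total assimilation)

[puppaɣguŋbivvo]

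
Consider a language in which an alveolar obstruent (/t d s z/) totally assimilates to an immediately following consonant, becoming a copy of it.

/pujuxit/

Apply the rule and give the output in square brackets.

[pujuxit]

no segment meets the rule's conditions; no change.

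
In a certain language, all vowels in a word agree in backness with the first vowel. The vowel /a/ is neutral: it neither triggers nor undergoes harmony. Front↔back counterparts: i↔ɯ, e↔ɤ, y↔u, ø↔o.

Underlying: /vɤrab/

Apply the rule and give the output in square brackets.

no segment meets the rule's conditions; no change.

[vɤrab]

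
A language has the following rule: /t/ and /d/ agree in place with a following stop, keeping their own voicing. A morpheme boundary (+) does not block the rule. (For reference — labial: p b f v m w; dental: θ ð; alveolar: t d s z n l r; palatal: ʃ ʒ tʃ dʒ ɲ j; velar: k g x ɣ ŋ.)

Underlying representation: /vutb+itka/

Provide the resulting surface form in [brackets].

/t/ before /b/ (labial) → [p]
/t/ before /k/ (velar) → [k]

[vupb+ikka]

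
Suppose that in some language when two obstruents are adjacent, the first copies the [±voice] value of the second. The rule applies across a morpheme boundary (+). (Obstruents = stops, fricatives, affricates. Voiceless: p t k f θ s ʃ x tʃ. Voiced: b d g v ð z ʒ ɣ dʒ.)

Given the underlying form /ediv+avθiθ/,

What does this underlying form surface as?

[ediv+afθiθ]

/v/ before /θ/ (voiceless) → [f]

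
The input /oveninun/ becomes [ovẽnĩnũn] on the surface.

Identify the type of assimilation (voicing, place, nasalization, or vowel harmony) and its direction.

/e/→[ẽ] /i/→[ĩ] /u/→[ũ].
Each target copies a feature from the following segment, so the direction is regressive.

nasalization, regressive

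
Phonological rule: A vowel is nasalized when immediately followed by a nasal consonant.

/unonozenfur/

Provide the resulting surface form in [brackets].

/u/ before nasal /n/ → [ũ]
/o/ before nasal /n/ → [õ]
/e/ before nasal /n/ → [ẽ]

[ũnõnozẽnfur]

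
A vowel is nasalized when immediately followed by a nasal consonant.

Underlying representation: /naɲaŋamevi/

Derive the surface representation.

/a/ before nasal /ɲ/ → [ã]
/a/ before nasal /ŋ/ → [ã]
/a/ before nasal /m/ → [ã]

[nãɲãŋãmevi]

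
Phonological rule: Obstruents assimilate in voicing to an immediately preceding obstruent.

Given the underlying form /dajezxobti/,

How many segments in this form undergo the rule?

2

/x/ after /z/ (voiced) → [ɣ]
/t/ after /b/ (voiced) → [d]
2 segments change.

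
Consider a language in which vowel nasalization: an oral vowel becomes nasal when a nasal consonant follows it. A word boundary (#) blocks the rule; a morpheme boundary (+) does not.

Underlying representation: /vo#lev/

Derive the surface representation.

[vo#lev]

no segment meets the rule's conditions; no change.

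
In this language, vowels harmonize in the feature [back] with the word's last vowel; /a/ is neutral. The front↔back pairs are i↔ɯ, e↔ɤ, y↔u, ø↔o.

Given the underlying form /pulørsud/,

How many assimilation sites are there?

1

/ø/ harmonizes with /u/ ([+back]) → [o]
1 segment changes.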